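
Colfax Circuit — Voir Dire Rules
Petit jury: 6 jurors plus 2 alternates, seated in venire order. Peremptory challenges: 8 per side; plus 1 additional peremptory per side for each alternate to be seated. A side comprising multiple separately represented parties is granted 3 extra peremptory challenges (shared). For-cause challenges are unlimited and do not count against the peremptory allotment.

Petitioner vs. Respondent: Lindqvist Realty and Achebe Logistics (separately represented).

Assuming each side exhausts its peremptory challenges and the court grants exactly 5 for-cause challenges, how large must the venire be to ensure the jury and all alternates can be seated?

36

Seats to fill: 6 + 2 alternates = 8.
Peremptories — Petitioner: 8 + 1×2 = 10; Respondent: 8 + 1×2 + 3 = 13; total 23.
For-cause removals: 5.
Minimum venire: 8 + 23 + 5 = 36.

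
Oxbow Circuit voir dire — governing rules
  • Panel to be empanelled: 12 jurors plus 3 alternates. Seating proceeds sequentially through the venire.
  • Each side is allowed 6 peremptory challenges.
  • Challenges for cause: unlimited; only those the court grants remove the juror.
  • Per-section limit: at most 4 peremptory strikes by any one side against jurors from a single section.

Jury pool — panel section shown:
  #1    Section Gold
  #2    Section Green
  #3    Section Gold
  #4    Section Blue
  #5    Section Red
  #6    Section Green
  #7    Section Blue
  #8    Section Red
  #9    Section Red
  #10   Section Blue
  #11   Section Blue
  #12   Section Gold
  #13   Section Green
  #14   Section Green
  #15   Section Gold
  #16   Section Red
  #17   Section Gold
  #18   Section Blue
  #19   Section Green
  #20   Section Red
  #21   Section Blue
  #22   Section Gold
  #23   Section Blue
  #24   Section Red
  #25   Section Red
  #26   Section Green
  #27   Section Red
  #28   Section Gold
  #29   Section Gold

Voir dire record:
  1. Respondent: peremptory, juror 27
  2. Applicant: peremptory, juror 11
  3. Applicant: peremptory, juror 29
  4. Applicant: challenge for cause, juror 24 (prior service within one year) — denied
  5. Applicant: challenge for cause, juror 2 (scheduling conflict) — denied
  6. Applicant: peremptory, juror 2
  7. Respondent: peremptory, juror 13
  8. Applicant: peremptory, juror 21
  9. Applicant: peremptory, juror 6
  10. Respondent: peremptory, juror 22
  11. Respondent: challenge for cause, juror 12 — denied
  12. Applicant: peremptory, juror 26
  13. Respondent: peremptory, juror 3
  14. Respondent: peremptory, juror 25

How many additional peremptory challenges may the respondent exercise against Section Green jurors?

1

Respondent peremptories so far: #27, #13, #22, #3, #25 — 5 of 6 used, 1 left overall.
Against Section Green: #13 — 1 used; per-section cap 4 leaves 3.
Binding limit: min(1, 3) = 1.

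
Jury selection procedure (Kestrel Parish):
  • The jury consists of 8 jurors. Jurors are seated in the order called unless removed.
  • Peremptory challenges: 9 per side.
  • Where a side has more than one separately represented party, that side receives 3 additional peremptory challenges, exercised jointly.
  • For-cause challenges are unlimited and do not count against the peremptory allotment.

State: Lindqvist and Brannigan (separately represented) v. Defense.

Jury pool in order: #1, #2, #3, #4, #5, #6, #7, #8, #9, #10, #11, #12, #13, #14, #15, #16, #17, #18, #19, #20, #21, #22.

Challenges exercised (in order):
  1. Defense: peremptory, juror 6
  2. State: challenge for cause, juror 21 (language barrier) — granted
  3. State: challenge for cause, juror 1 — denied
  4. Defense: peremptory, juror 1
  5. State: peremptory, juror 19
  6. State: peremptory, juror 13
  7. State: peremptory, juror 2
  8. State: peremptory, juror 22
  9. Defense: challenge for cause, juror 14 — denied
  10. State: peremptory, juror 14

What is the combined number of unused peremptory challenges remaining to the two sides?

14

State allotment: 9 base + 3 multi-party = 12. Defense allotment: 9.
State peremptories used: #19, #13, #2, #22, #14 — 5 (for-cause on #21, #1 don't count).
Defense peremptories used: #6, #1 — 2 (the for-cause on #14 doesn't count).
Remaining: (12 − 5) + (9 − 2) = 14.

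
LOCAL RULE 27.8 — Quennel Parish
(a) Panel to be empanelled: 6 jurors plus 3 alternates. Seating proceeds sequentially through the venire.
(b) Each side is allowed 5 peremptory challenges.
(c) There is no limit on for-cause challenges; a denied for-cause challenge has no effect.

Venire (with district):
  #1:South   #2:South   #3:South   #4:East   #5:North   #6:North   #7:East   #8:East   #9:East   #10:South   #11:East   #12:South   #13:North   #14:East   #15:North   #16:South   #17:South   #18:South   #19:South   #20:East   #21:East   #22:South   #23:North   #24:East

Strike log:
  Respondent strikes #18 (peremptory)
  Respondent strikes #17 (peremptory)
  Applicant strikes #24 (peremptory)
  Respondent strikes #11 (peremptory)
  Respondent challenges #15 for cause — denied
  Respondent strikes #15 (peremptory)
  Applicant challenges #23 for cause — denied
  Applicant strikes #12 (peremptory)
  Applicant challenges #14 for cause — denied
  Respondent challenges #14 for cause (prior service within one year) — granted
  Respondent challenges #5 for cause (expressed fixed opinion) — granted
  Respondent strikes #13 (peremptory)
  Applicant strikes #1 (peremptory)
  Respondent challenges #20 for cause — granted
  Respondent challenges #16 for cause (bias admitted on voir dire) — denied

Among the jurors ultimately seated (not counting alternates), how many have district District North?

1

Removed: #1, #5, #11, #12, #13, #14, #15, #17, #18, #20, #24.
Seated jurors 1–6: #2, #3, #4, #6, #7, #8 (alternates #9, #10, #16 not counted).
Of those, in District North: #6 → 1.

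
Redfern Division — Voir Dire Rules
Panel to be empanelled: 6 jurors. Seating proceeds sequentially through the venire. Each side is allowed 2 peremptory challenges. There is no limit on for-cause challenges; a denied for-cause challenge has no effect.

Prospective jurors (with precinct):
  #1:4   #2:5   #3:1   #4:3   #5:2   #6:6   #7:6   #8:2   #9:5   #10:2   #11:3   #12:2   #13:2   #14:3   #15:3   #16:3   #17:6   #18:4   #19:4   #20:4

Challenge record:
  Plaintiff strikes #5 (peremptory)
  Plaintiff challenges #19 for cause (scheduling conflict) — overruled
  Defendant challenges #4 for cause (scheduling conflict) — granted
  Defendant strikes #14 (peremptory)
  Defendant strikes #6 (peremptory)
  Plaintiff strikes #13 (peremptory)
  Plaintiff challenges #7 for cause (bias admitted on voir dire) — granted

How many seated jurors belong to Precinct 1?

1

Removed: #4, #5, #6, #7, #13, #14.
Seated jurors 1–6: #1, #2, #3, #8, #9, #10.
Of those, in Precinct 1: #3 → 1.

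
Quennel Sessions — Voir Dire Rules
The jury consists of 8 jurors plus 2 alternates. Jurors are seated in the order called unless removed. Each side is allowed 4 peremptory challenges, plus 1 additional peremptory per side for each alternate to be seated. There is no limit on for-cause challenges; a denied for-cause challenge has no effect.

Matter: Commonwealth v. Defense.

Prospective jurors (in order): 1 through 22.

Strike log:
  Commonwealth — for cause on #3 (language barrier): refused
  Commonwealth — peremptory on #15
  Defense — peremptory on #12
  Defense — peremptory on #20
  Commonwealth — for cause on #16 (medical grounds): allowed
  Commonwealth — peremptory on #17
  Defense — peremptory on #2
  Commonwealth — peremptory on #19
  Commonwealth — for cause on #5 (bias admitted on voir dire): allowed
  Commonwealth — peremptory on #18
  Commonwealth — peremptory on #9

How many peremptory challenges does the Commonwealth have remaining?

Commonwealth allotment: 4 base + 1 × 2 alternates = 6.
Commonwealth peremptories used: #15, #17, #19, #18, #9 — 5 (for-cause on #3, #16, #5 don't count).
Remaining: 6 − 5 = 1.

1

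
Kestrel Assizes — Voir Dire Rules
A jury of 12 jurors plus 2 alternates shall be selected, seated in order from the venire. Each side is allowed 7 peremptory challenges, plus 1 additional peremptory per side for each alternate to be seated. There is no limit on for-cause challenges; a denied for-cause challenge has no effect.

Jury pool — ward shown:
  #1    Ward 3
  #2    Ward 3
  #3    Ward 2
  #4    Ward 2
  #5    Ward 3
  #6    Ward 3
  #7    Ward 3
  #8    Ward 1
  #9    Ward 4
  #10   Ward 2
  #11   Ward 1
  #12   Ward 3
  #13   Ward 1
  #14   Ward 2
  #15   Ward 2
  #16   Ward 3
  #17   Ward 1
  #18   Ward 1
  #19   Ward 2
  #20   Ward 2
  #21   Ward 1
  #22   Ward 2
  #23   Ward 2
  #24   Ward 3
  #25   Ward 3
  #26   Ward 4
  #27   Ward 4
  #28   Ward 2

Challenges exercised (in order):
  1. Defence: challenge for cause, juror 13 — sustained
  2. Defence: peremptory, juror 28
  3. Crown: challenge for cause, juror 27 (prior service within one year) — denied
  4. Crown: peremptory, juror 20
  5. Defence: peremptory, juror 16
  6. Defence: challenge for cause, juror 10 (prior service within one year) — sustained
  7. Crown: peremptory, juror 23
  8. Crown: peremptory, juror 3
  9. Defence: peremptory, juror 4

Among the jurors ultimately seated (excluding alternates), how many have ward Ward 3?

6

Removed: #3, #4, #10, #13, #16, #20, #23, #28.
Seated jurors 1–12: #1, #2, #5, #6, #7, #8, #9, #11, #12, #14, #15, #17 (alternates #18, #19 not counted).
Of those, in Ward 3: #1, #2, #5, #6, #7, #12 → 6.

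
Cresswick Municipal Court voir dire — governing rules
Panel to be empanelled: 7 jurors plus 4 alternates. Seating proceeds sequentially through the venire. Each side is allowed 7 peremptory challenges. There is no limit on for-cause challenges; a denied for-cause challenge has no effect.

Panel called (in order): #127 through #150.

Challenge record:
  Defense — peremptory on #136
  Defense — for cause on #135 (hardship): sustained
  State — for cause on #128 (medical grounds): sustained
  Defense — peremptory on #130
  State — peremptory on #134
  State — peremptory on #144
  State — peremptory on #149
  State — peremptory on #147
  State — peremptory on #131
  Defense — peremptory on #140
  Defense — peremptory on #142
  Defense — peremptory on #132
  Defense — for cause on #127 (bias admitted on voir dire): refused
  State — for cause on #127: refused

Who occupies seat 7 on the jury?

Removed: #128, #130, #131, #132, #134, #135, #136, #140, #142, #144, #147, #149. (#127 stays — for-cause denied.)
Seating in order: seats 1–7 → #127, #129, #133, #137, #138, #139, #141; alternates → #143, #145, #146, #148.
So seat 7 is #141.

141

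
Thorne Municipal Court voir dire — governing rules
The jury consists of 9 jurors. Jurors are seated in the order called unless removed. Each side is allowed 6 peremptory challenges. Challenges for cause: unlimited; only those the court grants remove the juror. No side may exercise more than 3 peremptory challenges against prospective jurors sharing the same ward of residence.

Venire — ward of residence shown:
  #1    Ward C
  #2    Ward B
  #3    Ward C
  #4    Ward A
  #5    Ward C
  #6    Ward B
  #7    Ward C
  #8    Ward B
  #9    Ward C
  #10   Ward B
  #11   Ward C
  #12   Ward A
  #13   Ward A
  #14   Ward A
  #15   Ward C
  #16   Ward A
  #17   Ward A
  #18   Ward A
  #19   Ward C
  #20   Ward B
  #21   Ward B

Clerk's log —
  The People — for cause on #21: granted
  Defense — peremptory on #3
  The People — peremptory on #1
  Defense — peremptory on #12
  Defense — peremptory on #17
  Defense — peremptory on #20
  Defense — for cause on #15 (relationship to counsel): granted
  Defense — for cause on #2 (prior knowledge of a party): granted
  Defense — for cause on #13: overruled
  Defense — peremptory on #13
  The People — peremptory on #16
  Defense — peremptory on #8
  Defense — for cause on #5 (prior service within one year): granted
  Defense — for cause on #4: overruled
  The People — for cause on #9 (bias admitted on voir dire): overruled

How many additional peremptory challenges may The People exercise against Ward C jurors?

The People peremptories so far: #1, #16 — 2 of 6 used, 4 left overall.
Against Ward C: #1 — 1 used; per-ward cap 3 leaves 2.
Binding limit: min(4, 2) = 2.

2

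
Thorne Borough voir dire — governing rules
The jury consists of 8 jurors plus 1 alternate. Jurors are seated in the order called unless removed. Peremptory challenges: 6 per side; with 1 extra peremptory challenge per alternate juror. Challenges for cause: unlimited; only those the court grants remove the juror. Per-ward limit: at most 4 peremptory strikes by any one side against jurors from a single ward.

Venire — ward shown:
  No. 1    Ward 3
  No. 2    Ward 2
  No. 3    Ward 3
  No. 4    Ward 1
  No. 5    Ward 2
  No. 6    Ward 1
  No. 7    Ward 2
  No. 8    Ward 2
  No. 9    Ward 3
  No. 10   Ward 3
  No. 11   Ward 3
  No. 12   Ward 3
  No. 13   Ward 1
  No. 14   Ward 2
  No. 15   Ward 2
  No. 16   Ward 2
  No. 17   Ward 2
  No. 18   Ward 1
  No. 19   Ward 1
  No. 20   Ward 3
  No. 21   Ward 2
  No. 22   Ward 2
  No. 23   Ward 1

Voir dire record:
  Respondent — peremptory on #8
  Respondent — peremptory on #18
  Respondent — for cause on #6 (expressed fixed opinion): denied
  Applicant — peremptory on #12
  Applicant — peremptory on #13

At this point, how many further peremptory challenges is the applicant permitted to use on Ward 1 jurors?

3

Applicant peremptories so far: #12, #13 — 2 of 7 used, 5 left overall.
Against Ward 1: #13 — 1 used; per-ward cap 4 leaves 3.
Binding limit: min(5, 3) = 3.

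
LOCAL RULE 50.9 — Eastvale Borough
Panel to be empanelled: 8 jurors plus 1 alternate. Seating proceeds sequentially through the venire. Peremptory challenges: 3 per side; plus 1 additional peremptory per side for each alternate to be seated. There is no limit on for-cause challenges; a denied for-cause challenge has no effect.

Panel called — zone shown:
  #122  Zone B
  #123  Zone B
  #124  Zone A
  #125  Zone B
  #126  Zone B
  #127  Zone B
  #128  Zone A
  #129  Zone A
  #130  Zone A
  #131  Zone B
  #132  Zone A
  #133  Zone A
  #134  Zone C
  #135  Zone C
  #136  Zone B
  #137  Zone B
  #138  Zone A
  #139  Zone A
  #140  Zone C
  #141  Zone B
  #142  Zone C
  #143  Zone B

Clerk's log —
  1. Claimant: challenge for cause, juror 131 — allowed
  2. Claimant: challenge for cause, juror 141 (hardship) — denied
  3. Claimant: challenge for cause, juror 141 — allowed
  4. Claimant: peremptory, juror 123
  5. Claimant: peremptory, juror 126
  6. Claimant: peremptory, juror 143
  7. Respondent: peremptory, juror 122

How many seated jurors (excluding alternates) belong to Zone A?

Removed: #122, #123, #126, #131, #141, #143.
Seated jurors 1–8: #124, #125, #127, #128, #129, #130, #132, #133 (alternates #134 not counted).
Of those, in Zone A: #124, #128, #129, #130, #132, #133 → 6.

6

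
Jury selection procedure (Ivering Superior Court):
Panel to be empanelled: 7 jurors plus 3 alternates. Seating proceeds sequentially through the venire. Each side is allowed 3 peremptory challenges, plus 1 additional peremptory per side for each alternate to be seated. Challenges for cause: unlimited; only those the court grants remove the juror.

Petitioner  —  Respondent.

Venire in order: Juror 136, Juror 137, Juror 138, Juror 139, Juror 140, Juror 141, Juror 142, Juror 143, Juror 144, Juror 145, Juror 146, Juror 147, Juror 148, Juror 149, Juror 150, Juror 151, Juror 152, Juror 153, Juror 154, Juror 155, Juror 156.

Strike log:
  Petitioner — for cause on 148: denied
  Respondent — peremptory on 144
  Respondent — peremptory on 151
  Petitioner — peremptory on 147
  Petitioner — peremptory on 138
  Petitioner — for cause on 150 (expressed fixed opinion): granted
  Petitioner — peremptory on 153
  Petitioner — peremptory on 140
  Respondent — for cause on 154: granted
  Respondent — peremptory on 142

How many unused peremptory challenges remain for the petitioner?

2

Petitioner allotment: 3 base + 1 × 3 alternates = 6.
Petitioner peremptories used: #147, #138, #153, #140 — 4 (for-cause on #148, #150 don't count).
Remaining: 6 − 4 = 2.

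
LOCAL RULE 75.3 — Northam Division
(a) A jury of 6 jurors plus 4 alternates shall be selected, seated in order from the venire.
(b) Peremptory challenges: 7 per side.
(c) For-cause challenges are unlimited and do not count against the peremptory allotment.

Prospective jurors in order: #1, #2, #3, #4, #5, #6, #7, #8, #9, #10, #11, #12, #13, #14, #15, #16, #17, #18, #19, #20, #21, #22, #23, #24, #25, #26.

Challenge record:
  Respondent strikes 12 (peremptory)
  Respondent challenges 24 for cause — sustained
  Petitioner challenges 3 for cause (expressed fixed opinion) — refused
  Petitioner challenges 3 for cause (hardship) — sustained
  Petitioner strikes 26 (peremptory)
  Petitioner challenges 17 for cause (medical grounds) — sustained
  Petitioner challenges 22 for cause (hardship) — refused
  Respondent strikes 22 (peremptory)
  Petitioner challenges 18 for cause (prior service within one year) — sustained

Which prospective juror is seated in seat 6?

7

Removed: #3, #12, #17, #18, #22, #24, #26.
Seating in order: seats 1–6 → #1, #2, #4, #5, #6, #7; alternates → #8, #9, #10, #11.
So seat 6 is #7.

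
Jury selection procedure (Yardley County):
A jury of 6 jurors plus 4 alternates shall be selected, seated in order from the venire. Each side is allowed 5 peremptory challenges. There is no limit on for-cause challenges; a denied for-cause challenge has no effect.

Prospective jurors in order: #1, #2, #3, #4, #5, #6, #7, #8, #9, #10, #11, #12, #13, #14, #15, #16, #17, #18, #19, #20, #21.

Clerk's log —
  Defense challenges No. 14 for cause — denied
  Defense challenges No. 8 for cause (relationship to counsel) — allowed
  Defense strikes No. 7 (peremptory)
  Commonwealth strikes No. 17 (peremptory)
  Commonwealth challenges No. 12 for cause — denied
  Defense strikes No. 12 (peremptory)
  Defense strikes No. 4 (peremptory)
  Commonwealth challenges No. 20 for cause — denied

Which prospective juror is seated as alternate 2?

Removed: #4, #7, #8, #12, #17. (#14, #20 stay — for-cause denied.)
Filling seats in venire order through position 8: #1, #2, #3, #5, #6, #9, #10, #11.
So alternate 2 is #11.

11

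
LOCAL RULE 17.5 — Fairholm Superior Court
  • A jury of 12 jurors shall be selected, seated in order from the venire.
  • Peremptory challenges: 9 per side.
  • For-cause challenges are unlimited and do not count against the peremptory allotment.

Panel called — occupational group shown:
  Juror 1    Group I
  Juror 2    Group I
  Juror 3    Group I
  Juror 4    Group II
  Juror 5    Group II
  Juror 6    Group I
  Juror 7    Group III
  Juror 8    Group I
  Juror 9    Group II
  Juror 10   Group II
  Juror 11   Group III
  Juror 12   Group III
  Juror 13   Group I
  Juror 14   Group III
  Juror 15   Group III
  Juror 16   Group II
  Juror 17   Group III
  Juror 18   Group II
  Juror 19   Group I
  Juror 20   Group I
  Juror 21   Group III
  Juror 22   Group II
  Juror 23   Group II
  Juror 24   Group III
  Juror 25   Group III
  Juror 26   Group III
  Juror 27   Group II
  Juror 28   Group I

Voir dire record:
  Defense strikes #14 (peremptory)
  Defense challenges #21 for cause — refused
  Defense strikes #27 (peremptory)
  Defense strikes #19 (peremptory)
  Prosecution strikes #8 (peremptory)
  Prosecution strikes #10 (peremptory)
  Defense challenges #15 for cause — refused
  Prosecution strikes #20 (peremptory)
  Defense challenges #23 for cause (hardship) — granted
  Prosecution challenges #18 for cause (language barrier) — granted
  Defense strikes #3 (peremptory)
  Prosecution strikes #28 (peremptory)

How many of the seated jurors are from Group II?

4

Removed: #3, #8, #10, #14, #18, #19, #20, #23, #27, #28.
Seated jurors 1–12: #1, #2, #4, #5, #6, #7, #9, #11, #12, #13, #15, #16.
Of those, in Group II: #4, #5, #9, #16 → 4.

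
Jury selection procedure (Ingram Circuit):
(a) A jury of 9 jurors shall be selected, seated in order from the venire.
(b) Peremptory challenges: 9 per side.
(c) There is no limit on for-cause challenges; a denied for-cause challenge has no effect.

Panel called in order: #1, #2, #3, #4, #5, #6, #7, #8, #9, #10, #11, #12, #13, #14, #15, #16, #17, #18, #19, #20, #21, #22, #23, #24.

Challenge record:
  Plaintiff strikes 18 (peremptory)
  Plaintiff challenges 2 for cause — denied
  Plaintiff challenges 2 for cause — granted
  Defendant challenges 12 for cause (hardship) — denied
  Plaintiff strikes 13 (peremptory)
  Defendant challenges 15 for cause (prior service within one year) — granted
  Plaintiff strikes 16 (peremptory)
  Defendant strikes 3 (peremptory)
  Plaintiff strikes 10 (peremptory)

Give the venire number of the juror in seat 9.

12

Removed: #2, #3, #10, #13, #15, #16, #18. (#12 stays — for-cause denied.)
Seating in order: seats 1–9 → #1, #4, #5, #6, #7, #8, #9, #11, #12.
So seat 9 is #12.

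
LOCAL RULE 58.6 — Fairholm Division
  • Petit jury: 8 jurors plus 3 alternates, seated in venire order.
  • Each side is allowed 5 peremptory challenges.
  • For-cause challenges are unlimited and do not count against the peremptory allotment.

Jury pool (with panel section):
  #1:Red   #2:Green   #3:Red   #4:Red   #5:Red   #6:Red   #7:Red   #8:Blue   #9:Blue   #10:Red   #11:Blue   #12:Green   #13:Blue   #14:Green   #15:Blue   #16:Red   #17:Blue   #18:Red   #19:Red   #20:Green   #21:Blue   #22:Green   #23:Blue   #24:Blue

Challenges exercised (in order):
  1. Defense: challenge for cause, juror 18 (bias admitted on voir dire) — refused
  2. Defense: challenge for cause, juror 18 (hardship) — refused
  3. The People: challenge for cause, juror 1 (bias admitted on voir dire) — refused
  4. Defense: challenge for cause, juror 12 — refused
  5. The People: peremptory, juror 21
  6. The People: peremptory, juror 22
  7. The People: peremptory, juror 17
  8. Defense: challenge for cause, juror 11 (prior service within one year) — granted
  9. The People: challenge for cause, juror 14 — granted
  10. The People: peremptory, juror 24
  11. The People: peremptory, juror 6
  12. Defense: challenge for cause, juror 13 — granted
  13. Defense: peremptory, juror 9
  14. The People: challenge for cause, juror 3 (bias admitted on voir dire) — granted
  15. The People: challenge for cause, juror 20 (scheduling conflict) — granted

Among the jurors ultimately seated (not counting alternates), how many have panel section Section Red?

5

Removed: #3, #6, #9, #11, #13, #14, #17, #20, #21, #22, #24.
Seated jurors 1–8: #1, #2, #4, #5, #7, #8, #10, #12 (alternates #15, #16, #18 not counted).
Of those, in Section Red: #1, #4, #5, #7, #10 → 5.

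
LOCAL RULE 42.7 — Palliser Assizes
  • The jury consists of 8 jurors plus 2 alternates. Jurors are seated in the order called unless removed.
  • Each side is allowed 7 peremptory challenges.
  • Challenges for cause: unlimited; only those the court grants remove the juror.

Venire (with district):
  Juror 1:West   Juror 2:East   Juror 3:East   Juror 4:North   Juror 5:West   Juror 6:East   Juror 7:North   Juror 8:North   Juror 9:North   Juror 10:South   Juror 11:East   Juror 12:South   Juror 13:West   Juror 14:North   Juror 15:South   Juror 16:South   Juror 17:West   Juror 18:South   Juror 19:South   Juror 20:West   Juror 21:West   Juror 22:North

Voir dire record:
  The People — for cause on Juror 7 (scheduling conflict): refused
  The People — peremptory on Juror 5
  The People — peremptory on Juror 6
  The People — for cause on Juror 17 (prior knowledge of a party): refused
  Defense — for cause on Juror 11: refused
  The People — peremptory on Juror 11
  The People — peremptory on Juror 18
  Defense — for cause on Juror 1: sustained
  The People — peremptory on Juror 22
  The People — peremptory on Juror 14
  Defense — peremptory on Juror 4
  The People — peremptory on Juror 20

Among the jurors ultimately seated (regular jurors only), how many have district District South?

Removed: #1, #4, #5, #6, #11, #14, #18, #20, #22.
Seated jurors 1–8: #2, #3, #7, #8, #9, #10, #12, #13 (alternates #15, #16 not counted).
Of those, in District South: #10, #12 → 2.

2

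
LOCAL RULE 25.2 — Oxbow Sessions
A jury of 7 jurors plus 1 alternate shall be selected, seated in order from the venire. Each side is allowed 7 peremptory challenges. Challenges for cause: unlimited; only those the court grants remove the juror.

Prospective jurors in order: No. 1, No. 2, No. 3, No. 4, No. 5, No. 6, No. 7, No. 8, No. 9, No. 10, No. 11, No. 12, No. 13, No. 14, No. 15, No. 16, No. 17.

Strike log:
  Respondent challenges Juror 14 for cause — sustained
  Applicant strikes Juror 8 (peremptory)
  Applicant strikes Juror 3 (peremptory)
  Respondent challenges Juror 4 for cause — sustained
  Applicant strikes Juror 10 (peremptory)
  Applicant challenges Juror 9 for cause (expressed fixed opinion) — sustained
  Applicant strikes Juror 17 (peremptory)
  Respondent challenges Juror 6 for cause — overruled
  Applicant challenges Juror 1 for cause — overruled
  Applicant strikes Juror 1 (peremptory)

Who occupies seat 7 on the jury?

Removed: #1, #3, #4, #8, #9, #10, #14, #17. (#6 stays — for-cause denied.)
Filling seats in venire order through position 7: #2, #5, #6, #7, #11, #12, #13.
So seat 7 is #13.

13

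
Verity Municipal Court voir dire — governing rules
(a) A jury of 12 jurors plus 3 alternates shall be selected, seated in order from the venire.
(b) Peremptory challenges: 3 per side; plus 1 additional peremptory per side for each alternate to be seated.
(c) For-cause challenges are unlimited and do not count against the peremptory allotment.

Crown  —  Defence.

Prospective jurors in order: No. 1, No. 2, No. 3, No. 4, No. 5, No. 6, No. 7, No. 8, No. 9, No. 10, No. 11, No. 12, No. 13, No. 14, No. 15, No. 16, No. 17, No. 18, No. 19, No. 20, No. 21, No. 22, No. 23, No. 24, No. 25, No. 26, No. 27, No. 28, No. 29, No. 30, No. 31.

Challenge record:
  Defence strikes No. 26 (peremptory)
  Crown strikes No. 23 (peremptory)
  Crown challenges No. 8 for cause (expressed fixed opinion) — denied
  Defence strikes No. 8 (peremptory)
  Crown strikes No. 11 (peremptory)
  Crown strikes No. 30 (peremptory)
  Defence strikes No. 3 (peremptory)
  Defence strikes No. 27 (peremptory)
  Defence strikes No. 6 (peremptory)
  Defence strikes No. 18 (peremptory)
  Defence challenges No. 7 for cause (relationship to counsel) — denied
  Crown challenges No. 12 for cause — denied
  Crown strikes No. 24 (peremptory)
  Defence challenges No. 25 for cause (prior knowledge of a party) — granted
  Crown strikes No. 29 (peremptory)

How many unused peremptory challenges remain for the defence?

0

Defence allotment: 3 base + 1 × 3 alternates = 6.
Defence peremptories used: #26, #8, #3, #27, #6, #18 — 6 (for-cause on #7, #25 don't count).
Remaining: 6 − 6 = 0.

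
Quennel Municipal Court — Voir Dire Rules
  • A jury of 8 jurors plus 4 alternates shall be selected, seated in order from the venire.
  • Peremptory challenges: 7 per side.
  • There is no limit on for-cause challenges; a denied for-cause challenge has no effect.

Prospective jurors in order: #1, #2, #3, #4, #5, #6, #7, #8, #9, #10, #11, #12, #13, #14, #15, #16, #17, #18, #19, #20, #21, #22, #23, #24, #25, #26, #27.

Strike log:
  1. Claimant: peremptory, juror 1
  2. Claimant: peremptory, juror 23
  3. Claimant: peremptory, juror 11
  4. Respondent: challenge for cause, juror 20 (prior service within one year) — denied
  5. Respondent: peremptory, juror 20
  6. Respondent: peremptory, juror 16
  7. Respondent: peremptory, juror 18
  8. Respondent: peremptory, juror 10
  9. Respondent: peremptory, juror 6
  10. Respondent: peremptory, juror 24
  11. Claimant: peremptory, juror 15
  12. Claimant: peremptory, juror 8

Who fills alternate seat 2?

17

Removed: #1, #6, #8, #10, #11, #15, #16, #18, #20, #23, #24.
Seating in order: seats 1–8 → #2, #3, #4, #5, #7, #9, #12, #13; alternates → #14, #17, #19, #21.
So alternate 2 is #17.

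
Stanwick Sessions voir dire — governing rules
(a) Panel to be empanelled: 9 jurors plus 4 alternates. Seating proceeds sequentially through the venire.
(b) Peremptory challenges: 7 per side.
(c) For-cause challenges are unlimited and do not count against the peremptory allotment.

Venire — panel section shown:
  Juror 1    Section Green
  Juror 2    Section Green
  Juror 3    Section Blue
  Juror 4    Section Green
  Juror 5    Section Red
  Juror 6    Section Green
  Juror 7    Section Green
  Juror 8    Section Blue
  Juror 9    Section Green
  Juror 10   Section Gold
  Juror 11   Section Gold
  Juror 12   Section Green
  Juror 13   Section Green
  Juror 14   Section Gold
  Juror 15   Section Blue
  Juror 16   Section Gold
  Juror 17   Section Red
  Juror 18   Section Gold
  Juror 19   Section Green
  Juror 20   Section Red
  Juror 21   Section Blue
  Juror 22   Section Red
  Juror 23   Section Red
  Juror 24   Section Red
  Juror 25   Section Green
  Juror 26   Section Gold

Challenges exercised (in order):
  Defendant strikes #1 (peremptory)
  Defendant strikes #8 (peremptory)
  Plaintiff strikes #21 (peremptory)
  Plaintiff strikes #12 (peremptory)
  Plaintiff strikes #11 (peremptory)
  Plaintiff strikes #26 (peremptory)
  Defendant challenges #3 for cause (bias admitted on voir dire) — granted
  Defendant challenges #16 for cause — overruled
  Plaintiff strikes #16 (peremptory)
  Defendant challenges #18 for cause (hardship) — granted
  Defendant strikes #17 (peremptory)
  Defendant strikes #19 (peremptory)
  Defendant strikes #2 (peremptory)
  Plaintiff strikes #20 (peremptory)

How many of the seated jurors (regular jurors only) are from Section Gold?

2

Removed: #1, #2, #3, #8, #11, #12, #16, #17, #18, #19, #20, #21, #26.
Seated jurors 1–9: #4, #5, #6, #7, #9, #10, #13, #14, #15 (alternates #22, #23, #24, #25 not counted).
Of those, in Section Gold: #10, #14 → 2.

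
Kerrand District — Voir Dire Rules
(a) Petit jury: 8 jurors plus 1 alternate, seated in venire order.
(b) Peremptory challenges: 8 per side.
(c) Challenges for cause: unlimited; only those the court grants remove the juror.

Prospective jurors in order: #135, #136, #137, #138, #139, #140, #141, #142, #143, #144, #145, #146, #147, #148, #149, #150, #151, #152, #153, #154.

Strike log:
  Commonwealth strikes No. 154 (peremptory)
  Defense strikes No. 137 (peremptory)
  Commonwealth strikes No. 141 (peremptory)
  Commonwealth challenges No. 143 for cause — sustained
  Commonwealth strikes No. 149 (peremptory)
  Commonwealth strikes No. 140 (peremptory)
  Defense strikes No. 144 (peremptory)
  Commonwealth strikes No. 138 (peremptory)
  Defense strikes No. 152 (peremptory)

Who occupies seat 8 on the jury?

Removed: #137, #138, #140, #141, #143, #144, #149, #152, #154.
Filling seats in venire order through position 8: #135, #136, #139, #142, #145, #146, #147, #148.
So seat 8 is #148.

148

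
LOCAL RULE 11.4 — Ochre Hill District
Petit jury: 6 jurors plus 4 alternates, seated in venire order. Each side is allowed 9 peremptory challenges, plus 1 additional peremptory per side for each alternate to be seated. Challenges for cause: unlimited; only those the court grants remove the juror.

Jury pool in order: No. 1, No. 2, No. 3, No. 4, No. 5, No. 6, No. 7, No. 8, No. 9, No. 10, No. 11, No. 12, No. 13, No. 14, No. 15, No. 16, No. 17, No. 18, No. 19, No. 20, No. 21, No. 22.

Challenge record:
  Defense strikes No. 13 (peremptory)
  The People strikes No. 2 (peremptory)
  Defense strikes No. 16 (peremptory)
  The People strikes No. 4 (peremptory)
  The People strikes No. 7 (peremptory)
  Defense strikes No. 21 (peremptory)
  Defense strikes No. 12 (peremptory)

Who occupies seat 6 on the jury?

9

Removed: #2, #4, #7, #12, #13, #16, #21.
Seating in order: seats 1–6 → #1, #3, #5, #6, #8, #9; alternates → #10, #11, #14, #15.
So seat 6 is #9.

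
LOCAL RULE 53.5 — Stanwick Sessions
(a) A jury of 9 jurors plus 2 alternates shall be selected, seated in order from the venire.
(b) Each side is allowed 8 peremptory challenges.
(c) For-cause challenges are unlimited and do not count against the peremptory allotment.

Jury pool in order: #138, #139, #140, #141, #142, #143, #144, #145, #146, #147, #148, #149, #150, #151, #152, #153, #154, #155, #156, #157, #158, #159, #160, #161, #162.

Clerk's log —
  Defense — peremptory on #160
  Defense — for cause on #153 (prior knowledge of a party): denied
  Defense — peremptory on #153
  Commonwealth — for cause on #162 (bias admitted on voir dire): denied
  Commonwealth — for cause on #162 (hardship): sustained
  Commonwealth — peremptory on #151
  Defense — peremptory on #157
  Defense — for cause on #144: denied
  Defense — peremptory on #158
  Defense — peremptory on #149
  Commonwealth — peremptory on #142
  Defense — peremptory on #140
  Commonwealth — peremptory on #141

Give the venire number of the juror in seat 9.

Removed: #140, #141, #142, #149, #151, #153, #157, #158, #160, #162. (#144 stays — for-cause denied.)
Seating in order: seats 1–9 → #138, #139, #143, #144, #145, #146, #147, #148, #150; alternates → #152, #154.
So seat 9 is #150.

150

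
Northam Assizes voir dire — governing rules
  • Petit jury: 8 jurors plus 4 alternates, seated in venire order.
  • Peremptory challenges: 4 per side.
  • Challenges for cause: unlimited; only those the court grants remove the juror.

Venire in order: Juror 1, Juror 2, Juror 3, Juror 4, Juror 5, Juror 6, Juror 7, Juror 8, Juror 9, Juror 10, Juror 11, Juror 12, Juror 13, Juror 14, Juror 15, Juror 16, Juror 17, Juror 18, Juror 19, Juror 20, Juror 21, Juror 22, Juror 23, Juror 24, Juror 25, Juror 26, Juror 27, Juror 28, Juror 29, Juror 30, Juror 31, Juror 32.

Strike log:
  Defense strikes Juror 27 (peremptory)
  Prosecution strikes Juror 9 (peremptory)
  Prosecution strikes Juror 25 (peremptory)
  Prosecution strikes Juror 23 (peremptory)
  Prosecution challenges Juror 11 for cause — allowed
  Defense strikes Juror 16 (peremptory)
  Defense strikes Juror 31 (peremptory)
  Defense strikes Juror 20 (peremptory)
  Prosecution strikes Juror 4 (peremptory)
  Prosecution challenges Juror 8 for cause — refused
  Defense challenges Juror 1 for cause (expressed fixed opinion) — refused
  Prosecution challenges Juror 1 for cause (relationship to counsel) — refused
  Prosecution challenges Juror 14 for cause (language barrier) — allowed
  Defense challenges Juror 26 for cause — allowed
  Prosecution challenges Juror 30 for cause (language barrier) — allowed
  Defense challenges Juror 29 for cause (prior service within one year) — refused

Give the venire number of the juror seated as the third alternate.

15

Removed: #4, #9, #11, #14, #16, #20, #23, #25, #26, #27, #30, #31. (#1, #8, #29 stay — for-cause denied.)
Seating in order: seats 1–8 → #1, #2, #3, #5, #6, #7, #8, #10; alternates → #12, #13, #15, #17.
So alternate 3 is #15.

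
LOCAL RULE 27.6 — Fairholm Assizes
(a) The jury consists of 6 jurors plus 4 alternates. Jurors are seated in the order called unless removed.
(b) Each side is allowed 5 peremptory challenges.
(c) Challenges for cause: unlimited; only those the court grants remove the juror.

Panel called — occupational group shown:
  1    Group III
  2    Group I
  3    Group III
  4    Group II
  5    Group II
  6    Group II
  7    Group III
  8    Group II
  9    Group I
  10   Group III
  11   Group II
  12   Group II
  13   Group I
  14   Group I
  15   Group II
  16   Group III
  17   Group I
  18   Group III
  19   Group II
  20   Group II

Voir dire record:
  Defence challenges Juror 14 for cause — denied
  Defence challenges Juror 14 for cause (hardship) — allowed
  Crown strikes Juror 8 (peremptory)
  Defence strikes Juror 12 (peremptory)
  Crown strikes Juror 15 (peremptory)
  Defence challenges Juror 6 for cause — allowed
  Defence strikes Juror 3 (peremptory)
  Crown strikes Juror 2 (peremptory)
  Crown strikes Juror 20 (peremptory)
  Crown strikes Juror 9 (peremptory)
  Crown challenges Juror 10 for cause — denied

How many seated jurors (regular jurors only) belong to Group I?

Removed: #2, #3, #6, #8, #9, #12, #14, #15, #20.
Seated jurors 1–6: #1, #4, #5, #7, #10, #11 (alternates #13, #16, #17, #18 not counted).
None of those are in Group I → 0.

0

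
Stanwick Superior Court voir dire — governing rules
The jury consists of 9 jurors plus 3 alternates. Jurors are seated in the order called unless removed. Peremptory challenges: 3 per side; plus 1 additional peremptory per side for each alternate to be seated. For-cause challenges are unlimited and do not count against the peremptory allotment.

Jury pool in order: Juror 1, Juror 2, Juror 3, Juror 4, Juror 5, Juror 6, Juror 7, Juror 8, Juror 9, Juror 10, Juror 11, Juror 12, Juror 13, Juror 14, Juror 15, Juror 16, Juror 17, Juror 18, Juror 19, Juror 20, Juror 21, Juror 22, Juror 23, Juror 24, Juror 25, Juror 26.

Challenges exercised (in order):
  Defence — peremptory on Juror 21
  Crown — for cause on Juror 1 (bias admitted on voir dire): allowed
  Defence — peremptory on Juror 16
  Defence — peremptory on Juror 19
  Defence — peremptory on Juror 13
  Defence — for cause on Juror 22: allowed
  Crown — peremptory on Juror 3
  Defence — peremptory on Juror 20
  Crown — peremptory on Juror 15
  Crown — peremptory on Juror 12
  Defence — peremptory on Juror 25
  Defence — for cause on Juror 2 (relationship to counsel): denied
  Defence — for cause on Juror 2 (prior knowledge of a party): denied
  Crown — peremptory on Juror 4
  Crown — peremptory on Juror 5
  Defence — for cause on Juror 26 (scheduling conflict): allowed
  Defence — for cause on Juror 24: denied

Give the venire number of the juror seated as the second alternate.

Removed: #1, #3, #4, #5, #12, #13, #15, #16, #19, #20, #21, #22, #25, #26. (#2, #24 stay — for-cause denied.)
Seating in order: seats 1–9 → #2, #6, #7, #8, #9, #10, #11, #14, #17; alternates → #18, #23, #24.
So alternate 2 is #23.

23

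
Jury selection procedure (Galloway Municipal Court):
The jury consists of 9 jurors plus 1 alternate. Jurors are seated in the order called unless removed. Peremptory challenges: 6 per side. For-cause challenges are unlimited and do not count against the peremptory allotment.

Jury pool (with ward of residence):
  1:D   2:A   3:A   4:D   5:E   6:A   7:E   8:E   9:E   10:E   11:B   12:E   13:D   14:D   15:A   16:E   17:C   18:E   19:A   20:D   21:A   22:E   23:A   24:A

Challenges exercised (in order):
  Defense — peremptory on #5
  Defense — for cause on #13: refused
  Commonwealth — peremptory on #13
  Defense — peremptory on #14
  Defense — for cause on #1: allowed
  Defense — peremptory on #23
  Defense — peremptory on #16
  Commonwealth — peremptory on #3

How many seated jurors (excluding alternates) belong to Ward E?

5

Removed: #1, #3, #5, #13, #14, #16, #23.
Seated jurors 1–9: #2, #4, #6, #7, #8, #9, #10, #11, #12 (alternates #15 not counted).
Of those, in Ward E: #7, #8, #9, #10, #12 → 5.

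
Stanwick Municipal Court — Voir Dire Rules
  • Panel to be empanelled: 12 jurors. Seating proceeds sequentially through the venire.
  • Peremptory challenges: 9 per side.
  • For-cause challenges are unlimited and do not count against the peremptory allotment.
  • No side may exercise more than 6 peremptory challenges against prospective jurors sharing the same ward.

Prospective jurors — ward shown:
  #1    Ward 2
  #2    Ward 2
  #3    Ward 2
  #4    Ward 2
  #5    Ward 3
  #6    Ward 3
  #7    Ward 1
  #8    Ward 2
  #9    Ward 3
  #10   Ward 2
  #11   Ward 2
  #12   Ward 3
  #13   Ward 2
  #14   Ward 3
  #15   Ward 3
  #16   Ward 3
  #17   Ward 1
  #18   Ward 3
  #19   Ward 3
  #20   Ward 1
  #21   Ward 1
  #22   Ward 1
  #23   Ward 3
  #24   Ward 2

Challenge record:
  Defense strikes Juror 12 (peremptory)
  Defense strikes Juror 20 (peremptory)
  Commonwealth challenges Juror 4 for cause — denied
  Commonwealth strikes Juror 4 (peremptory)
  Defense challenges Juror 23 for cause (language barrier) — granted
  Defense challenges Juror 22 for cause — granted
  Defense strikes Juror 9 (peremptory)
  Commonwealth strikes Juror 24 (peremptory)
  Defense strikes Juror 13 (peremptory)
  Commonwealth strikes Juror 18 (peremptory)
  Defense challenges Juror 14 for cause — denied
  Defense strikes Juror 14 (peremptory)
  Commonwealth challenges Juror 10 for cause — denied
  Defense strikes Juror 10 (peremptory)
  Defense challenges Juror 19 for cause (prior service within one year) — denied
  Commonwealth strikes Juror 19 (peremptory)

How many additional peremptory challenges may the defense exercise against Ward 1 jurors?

Defense peremptories so far: #12, #20, #9, #13, #14, #10 — 6 of 9 used, 3 left overall.
Against Ward 1: #20 — 1 used; per-ward cap 6 leaves 5.
Binding limit: min(3, 5) = 3.

3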